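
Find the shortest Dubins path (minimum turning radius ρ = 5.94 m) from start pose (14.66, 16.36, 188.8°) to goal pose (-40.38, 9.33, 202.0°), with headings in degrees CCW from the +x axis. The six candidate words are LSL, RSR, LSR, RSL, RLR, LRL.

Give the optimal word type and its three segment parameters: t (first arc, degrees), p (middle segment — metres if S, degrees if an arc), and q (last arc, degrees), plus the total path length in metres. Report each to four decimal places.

Let ψ = atan2(Δy, Δx) = atan2(-7.03, -55.04) = -172.7213° be the start→goal bearing.
Normalize: d = |goal − start| / ρ = 55.487138/5.94 = 9.341269, α = (θ_start − ψ) mod 360° = 1.5213° = 0.026552 rad, β = (θ_goal − ψ) mod 360° = 14.7213° = 0.256935 rad.
Common terms: sin α = 0.026548, cos α = 0.999648, sin β = 0.254117, cos β = 0.967173, cos(α−β) = 0.973579, d² = 87.259307. Work in radians in the unit-radius frame; every candidate has L = ρ·(t + p + q).
LSL: p² = 2 + d² − 2cos(α−β) + 2d(sin α − sin β) = 83.060584; p = √p² = 9.113758; φ = atan2(cos β − cos α, d + sin α − sin β) = -0.003563 rad; t = (φ − α) mod 2π = 6.253071 rad, q = (β − φ) mod 2π = 0.260498 rad → L = 5.94·(6.253071 + 9.113758 + 0.260498) = 5.94·15.627327 = 92.826321 m
RSR: p² = 2 + d² − 2cos(α−β) + 2d(sin β − sin α) = 91.563715; p = √p² = 9.568893; φ = atan2(cos α − cos β, d − sin α + sin β) = 0.003394 rad; t = (α − φ) mod 2π = 0.023158 rad, q = (φ − β) mod 2π = 6.029644 rad → L = 5.94·(0.023158 + 9.568893 + 6.029644) = 5.94·15.621695 = 92.792868 m
LSR: p² = d² − 2 + 2cos(α−β) + 2d(sin α + sin β) = 92.450014; p = √p² = 9.615093; φ = atan2(−cos α − cos β, d + sin α + sin β) − atan2(−2, p) = 0.003449 rad; t = (φ − α) mod 2π = 6.260083 rad, q = (φ − β) mod 2π = 6.029700 rad → L = 5.94·(6.260083 + 9.615093 + 6.029700) = 5.94·21.904876 = 130.114964 m
RSL: p² = d² − 2 + 2cos(α−β) − 2d(sin α + sin β) = 81.962917; p = √p² = 9.053337; φ = atan2(cos α + cos β, d − sin α − sin β) − atan2(2, p) = -0.003663 rad; t = (α − φ) mod 2π = 0.030215 rad, q = (β − φ) mod 2π = 0.260598 rad → L = 5.94·(0.030215 + 9.053337 + 0.260598) = 5.94·9.344151 = 55.504254 m
RLR: c = (6 − d² + 2cos(α−β) + 2d(sin α − sin β))/8 = -10.445464, |c| > 1 → infeasible
LRL: c = (6 − d² + 2cos(α−β) − 2d(sin α − sin β))/8 = -9.382573, |c| > 1 → infeasible
Shortest: RSL with L = 55.504254 m ≈ 55.5043 m
Convert RSL to answer units (arcs ×180/π): t = 0.030215·180/π = 1.7312°, p = ρ·p = 5.94·9.053337 = 53.7768 m, q = 0.260598·180/π = 14.9312°, L = 55.5043 m.

RSL: t = 1.7312°, p = 53.7768 m, q = 14.9312°, L = 55.5043 m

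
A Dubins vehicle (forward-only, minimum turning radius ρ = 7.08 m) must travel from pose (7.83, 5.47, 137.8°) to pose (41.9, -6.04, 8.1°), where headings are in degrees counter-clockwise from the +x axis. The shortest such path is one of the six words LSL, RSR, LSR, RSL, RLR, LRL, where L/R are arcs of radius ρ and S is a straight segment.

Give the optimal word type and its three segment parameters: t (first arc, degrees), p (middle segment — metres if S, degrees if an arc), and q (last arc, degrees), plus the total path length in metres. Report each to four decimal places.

RSL: t = 185.0103°, p = 26.3875 m, q = 55.3103°, L = 56.0838 m

Let ψ = atan2(Δy, Δx) = atan2(-11.51, 34.07) = -18.6667° be the start→goal bearing.
Normalize: d = |goal − start| / ρ = 35.961716/7.08 = 5.079338, α = (θ_start − ψ) mod 360° = 156.4667° = 2.730859 rad, β = (θ_goal − ψ) mod 360° = 26.7667° = 0.467167 rad.
Common terms: sin α = 0.399282, cos α = -0.916828, sin β = 0.450359, cos β = 0.892848, cos(α−β) = -0.638768, d² = 25.799678. Work in radians in the unit-radius frame; every candidate has L = ρ·(t + p + q).
LSL: p² = 2 + d² − 2cos(α−β) + 2d(sin α − sin β) = 28.558339; p = √p² = 5.344000; φ = atan2(cos β − cos α, d + sin α − sin β) = 0.345468 rad; t = (φ − α) mod 2π = 3.897794 rad, q = (β − φ) mod 2π = 0.121699 rad → L = 7.08·(3.897794 + 5.344000 + 0.121699) = 7.08·9.363494 = 66.293534 m
RSR: p² = 2 + d² − 2cos(α−β) + 2d(sin β − sin α) = 29.596089; p = √p² = 5.440229; φ = atan2(cos α − cos β, d − sin α + sin β) = -0.339109 rad; t = (α − φ) mod 2π = 3.069968 rad, q = (φ − β) mod 2π = 5.476909 rad → L = 7.08·(3.069968 + 5.440229 + 5.476909) = 7.08·13.987106 = 99.028711 m
LSR: p² = d² − 2 + 2cos(α−β) + 2d(sin α + sin β) = 31.153368; p = √p² = 5.581520; φ = atan2(−cos α − cos β, d + sin α + sin β) − atan2(−2, p) = 0.348117 rad; t = (φ − α) mod 2π = 3.900443 rad, q = (φ − β) mod 2π = 6.164135 rad → L = 7.08·(3.900443 + 5.581520 + 6.164135) = 7.08·15.646098 = 110.774374 m
RSL: p² = d² − 2 + 2cos(α−β) − 2d(sin α + sin β) = 13.890918; p = √p² = 3.727052; φ = atan2(cos α + cos β, d − sin α − sin β) − atan2(2, p) = -0.498180 rad; t = (α − φ) mod 2π = 3.229039 rad, q = (β − φ) mod 2π = 0.965347 rad → L = 7.08·(3.229039 + 3.727052 + 0.965347) = 7.08·7.921439 = 56.083785 m
RLR: c = (6 − d² + 2cos(α−β) + 2d(sin α − sin β))/8 = -2.699511, |c| > 1 → infeasible
LRL: c = (6 − d² + 2cos(α−β) − 2d(sin α − sin β))/8 = -2.569792, |c| > 1 → infeasible
Shortest: RSL with L = 56.083785 m ≈ 56.0838 m
Convert RSL to answer units (arcs ×180/π): t = 3.229039·180/π = 185.0103°, p = ρ·p = 7.08·3.727052 = 26.3875 m, q = 0.965347·180/π = 55.3103°, L = 56.0838 m.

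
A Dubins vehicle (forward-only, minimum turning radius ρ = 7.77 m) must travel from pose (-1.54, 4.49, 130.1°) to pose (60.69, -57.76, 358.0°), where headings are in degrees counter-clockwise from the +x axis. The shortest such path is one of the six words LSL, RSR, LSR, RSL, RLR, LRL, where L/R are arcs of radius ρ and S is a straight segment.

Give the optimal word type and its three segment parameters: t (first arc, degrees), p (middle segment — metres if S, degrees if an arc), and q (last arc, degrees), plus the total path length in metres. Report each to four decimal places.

RSL: t = 187.4602°, p = 80.5996 m, q = 55.3602°, L = 113.5290 m

Let ψ = atan2(Δy, Δx) = atan2(-62.25, 62.23) = -45.0092° be the start→goal bearing.
Normalize: d = |goal − start| / ρ = 88.020653/7.77 = 11.328269, α = (θ_start − ψ) mod 360° = 175.1092° = 3.056232 rad, β = (θ_goal − ψ) mod 360° = 43.0092° = 0.750652 rad.
Common terms: sin α = 0.085257, cos α = -0.996359, sin β = 0.682116, cos β = 0.731244, cos(α−β) = -0.670427, d² = 128.329688. Work in radians in the unit-radius frame; every candidate has L = ρ·(t + p + q).
LSL: p² = 2 + d² − 2cos(α−β) + 2d(sin α − sin β) = 118.147781; p = √p² = 10.869581; φ = atan2(cos β − cos α, d + sin α − sin β) = 0.159616 rad; t = (φ − α) mod 2π = 3.386569 rad, q = (β − φ) mod 2π = 0.591036 rad → L = 7.77·(3.386569 + 10.869581 + 0.591036) = 7.77·14.847186 = 115.362635 m
RSR: p² = 2 + d² − 2cos(α−β) + 2d(sin β − sin α) = 145.193300; p = √p² = 12.049618; φ = atan2(cos α − cos β, d − sin α + sin β) = -0.143870 rad; t = (α − φ) mod 2π = 3.200102 rad, q = (φ − β) mod 2π = 5.388663 rad → L = 7.77·(3.200102 + 12.049618 + 5.388663) = 7.77·20.638384 = 160.360240 m
LSR: p² = d² − 2 + 2cos(α−β) + 2d(sin α + sin β) = 142.374844; p = √p² = 11.932093; φ = atan2(−cos α − cos β, d + sin α + sin β) − atan2(−2, p) = 0.187986 rad; t = (φ − α) mod 2π = 3.414939 rad, q = (φ − β) mod 2π = 5.720519 rad → L = 7.77·(3.414939 + 11.932093 + 5.720519) = 7.77·21.067551 = 163.694875 m
RSL: p² = d² − 2 + 2cos(α−β) − 2d(sin α + sin β) = 107.602825; p = √p² = 10.373178; φ = atan2(cos α + cos β, d − sin α − sin β) − atan2(2, p) = -0.215566 rad; t = (α − φ) mod 2π = 3.271798 rad, q = (β − φ) mod 2π = 0.966218 rad → L = 7.77·(3.271798 + 10.373178 + 0.966218) = 7.77·14.611194 = 113.528981 m
RLR: c = (6 − d² + 2cos(α−β) + 2d(sin α − sin β))/8 = -17.149163, |c| > 1 → infeasible
LRL: c = (6 − d² + 2cos(α−β) − 2d(sin α − sin β))/8 = -13.768473, |c| > 1 → infeasible
Shortest: RSL with L = 113.528981 m ≈ 113.5290 m
Convert RSL to answer units (arcs ×180/π): t = 3.271798·180/π = 187.4602°, p = ρ·p = 7.77·10.373178 = 80.5996 m, q = 0.966218·180/π = 55.3602°, L = 113.5290 m.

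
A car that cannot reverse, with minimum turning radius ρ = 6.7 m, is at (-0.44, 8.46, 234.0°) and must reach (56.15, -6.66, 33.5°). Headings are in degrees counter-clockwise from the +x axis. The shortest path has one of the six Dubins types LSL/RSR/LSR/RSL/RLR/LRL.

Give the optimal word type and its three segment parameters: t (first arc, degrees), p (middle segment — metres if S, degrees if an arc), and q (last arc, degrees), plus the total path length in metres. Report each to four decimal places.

LSL: t = 119.2784°, p = 47.8002 m, q = 40.2216°, L = 66.4516 m

Let ψ = atan2(Δy, Δx) = atan2(-15.12, 56.59) = -14.9591° be the start→goal bearing.
Normalize: d = |goal − start| / ρ = 58.575101/6.7 = 8.742552, α = (θ_start − ψ) mod 360° = 248.9591° = 4.345157 rad, β = (θ_goal − ψ) mod 360° = 48.4591° = 0.845772 rad.
Common terms: sin α = -0.933325, cos α = -0.359034, sin β = 0.748483, cos β = 0.663154, cos(α−β) = -0.936672, d² = 76.432223. Work in radians in the unit-radius frame; every candidate has L = ρ·(t + p + q).
LSL: p² = 2 + d² − 2cos(α−β) + 2d(sin α − sin β) = 50.898985; p = √p² = 7.134352; φ = atan2(cos β − cos α, d + sin α − sin β) = 0.143772 rad; t = (φ − α) mod 2π = 2.081800 rad, q = (β − φ) mod 2π = 0.702000 rad → L = 6.7·(2.081800 + 7.134352 + 0.702000) = 6.7·9.918153 = 66.451622 m
RSR: p² = 2 + d² − 2cos(α−β) + 2d(sin β − sin α) = 109.712150; p = √p² = 10.474357; φ = atan2(cos α − cos β, d − sin α + sin β) = -0.097745 rad; t = (α − φ) mod 2π = 4.442902 rad, q = (φ − β) mod 2π = 5.339669 rad → L = 6.7·(4.442902 + 10.474357 + 5.339669) = 6.7·20.256927 = 135.721413 m
LSR: p² = d² − 2 + 2cos(α−β) + 2d(sin α + sin β) = 69.326904; p = √p² = 8.326278; φ = atan2(−cos α − cos β, d + sin α + sin β) − atan2(−2, p) = 0.200215 rad; t = (φ − α) mod 2π = 2.138243 rad, q = (φ − β) mod 2π = 5.637628 rad → L = 6.7·(2.138243 + 8.326278 + 5.637628) = 6.7·16.102149 = 107.884402 m
RSL: p² = d² − 2 + 2cos(α−β) − 2d(sin α + sin β) = 75.790854; p = √p² = 8.705794; φ = atan2(cos α + cos β, d − sin α − sin β) − atan2(2, p) = -0.191761 rad; t = (α − φ) mod 2π = 4.536918 rad, q = (β − φ) mod 2π = 1.037533 rad → L = 6.7·(4.536918 + 8.705794 + 1.037533) = 6.7·14.280245 = 95.677640 m
RLR: c = (6 − d² + 2cos(α−β) + 2d(sin α − sin β))/8 = -12.714019, |c| > 1 → infeasible
LRL: c = (6 − d² + 2cos(α−β) − 2d(sin α − sin β))/8 = -5.362373, |c| > 1 → infeasible
Shortest: LSL with L = 66.451622 m ≈ 66.4516 m
Convert LSL to answer units (arcs ×180/π): t = 2.081800·180/π = 119.2784°, p = ρ·p = 6.7·7.134352 = 47.8002 m, q = 0.702000·180/π = 40.2216°, L = 66.4516 m.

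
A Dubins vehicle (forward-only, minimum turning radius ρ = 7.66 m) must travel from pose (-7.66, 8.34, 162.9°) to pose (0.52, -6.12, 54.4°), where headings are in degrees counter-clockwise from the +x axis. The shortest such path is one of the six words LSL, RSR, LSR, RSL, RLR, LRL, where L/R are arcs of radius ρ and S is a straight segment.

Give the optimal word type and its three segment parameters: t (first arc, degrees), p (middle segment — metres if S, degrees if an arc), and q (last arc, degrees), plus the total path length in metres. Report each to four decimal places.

Let ψ = atan2(Δy, Δx) = atan2(-14.46, 8.18) = -60.5032° be the start→goal bearing.
Normalize: d = |goal − start| / ρ = 16.613368/7.66 = 2.168847, α = (θ_start − ψ) mod 360° = 223.4032° = 3.899122 rad, β = (θ_goal − ψ) mod 360° = 114.9032° = 2.005440 rad.
Common terms: sin α = -0.687128, cos α = -0.726536, sin β = 0.907020, cos β = -0.421087, cos(α−β) = -0.317305, d² = 4.703897. Work in radians in the unit-radius frame; every candidate has L = ρ·(t + p + q).
LSL: p² = 2 + d² − 2cos(α−β) + 2d(sin α − sin β) = 0.423577; p = √p² = 0.650828; φ = atan2(cos β − cos α, d + sin α − sin β) = 0.488525 rad; t = (φ − α) mod 2π = 2.872588 rad, q = (β − φ) mod 2π = 1.516915 rad → L = 7.66·(2.872588 + 0.650828 + 1.516915) = 7.66·5.040331 = 38.608937 m
RSR: p² = 2 + d² − 2cos(α−β) + 2d(sin β − sin α) = 14.253436; p = √p² = 3.775372; φ = atan2(cos α − cos β, d − sin α + sin β) = -0.080994 rad; t = (α − φ) mod 2π = 3.980116 rad, q = (φ − β) mod 2π = 4.196751 rad → L = 7.66·(3.980116 + 3.775372 + 4.196751) = 7.66·11.952240 = 91.554157 m
LSR: p² = d² − 2 + 2cos(α−β) + 2d(sin α + sin β) = 3.023112; p = √p² = 1.738710; φ = atan2(−cos α − cos β, d + sin α + sin β) − atan2(−2, p) = 1.303042 rad; t = (φ − α) mod 2π = 3.687106 rad, q = (φ − β) mod 2π = 5.580788 rad → L = 7.66·(3.687106 + 1.738710 + 5.580788) = 7.66·11.006604 = 84.310583 m
RSL: p² = d² − 2 + 2cos(α−β) − 2d(sin α + sin β) = 1.115464; p = √p² = 1.056155; φ = atan2(cos α + cos β, d − sin α − sin β) − atan2(2, p) = -1.617113 rad; t = (α − φ) mod 2π = 5.516235 rad, q = (β − φ) mod 2π = 3.622553 rad → L = 7.66·(5.516235 + 1.056155 + 3.622553) = 7.66·10.194943 = 78.093261 m
RLR: c = (6 − d² + 2cos(α−β) + 2d(sin α − sin β))/8 = -0.781680; p = 2π − arccos c = 3.815035 rad; φ = atan2(cos α − cos β, d − sin α + sin β) = -0.080994 rad; t = (α − φ + p/2) mod 2π = 5.887633 rad, q = (α − β − t + p) mod 2π = 6.104269 rad → L = 7.66·(5.887633 + 3.815035 + 6.104269) = 7.66·15.806937 = 121.081138 m
LRL: c = (6 − d² + 2cos(α−β) − 2d(sin α − sin β))/8 = 0.947053; p = 2π − arccos c = 5.956318 rad; φ = atan2(cos β − cos α, d + sin α − sin β) = 0.488525 rad; t = (φ − α + p/2) mod 2π = 5.850747 rad, q = (β − α − t + p) mod 2π = 4.495074 rad → L = 7.66·(5.850747 + 5.956318 + 4.495074) = 7.66·16.302139 = 124.874386 m
Shortest: LSL with L = 38.608937 m ≈ 38.6089 m
Convert LSL to answer units (arcs ×180/π): t = 2.872588·180/π = 164.5872°, p = ρ·p = 7.66·0.650828 = 4.9853 m, q = 1.516915·180/π = 86.9128°, L = 38.6089 m.

LSL: t = 164.5872°, p = 4.9853 m, q = 86.9128°, L = 38.6089 m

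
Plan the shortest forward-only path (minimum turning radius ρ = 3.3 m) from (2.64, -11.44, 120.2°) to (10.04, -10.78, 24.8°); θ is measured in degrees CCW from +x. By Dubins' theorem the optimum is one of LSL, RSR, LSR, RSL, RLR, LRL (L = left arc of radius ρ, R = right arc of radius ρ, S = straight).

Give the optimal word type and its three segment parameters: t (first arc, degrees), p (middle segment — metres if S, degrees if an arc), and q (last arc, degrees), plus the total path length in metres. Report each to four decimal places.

Let ψ = atan2(Δy, Δx) = atan2(0.66, 7.40) = 5.0967° be the start→goal bearing.
Normalize: d = |goal − start| / ρ = 7.429374/3.3 = 2.251325, α = (θ_start − ψ) mod 360° = 115.1033° = 2.008932 rad, β = (θ_goal − ψ) mod 360° = 19.7033° = 0.343888 rad.
Common terms: sin α = 0.905544, cos α = -0.424252, sin β = 0.337150, cos β = 0.941451, cos(α−β) = -0.094108, d² = 5.068466. Work in radians in the unit-radius frame; every candidate has L = ρ·(t + p + q).
LSL: p² = 2 + d² − 2cos(α−β) + 2d(sin α − sin β) = 9.815965; p = √p² = 3.133044; φ = atan2(cos β − cos α, d + sin α − sin β) = 0.451041 rad; t = (φ − α) mod 2π = 4.725295 rad, q = (β − φ) mod 2π = 6.176032 rad → L = 3.3·(4.725295 + 3.133044 + 6.176032) = 3.3·14.034370 = 46.313423 m
RSR: p² = 2 + d² − 2cos(α−β) + 2d(sin β − sin α) = 4.697402; p = √p² = 2.167349; φ = atan2(cos α − cos β, d − sin α + sin β) = -0.681715 rad; t = (α − φ) mod 2π = 2.690647 rad, q = (φ − β) mod 2π = 5.257582 rad → L = 3.3·(2.690647 + 2.167349 + 5.257582) = 3.3·10.115578 = 33.381409 m
LSR: p² = d² − 2 + 2cos(α−β) + 2d(sin α + sin β) = 8.475667; p = √p² = 2.911300; φ = atan2(−cos α − cos β, d + sin α + sin β) − atan2(−2, p) = 0.454976 rad; t = (φ − α) mod 2π = 4.729229 rad, q = (φ − β) mod 2π = 0.111088 rad → L = 3.3·(4.729229 + 2.911300 + 0.111088) = 3.3·7.751618 = 25.580338 m
RSL: p² = d² − 2 + 2cos(α−β) − 2d(sin α + sin β) = -2.715168 < 0 → infeasible
RLR: c = (6 − d² + 2cos(α−β) + 2d(sin α − sin β))/8 = 0.412825; p = 2π − arccos c = 5.137942 rad; φ = atan2(cos α − cos β, d − sin α + sin β) = -0.681715 rad; t = (α − φ + p/2) mod 2π = 5.259619 rad, q = (α − β − t + p) mod 2π = 1.543368 rad → L = 3.3·(5.259619 + 5.137942 + 1.543368) = 3.3·11.940929 = 39.405065 m
LRL: c = (6 − d² + 2cos(α−β) − 2d(sin α − sin β))/8 = -0.226996; p = 2π − arccos c = 4.483397 rad; φ = atan2(cos β − cos α, d + sin α − sin β) = 0.451041 rad; t = (φ − α + p/2) mod 2π = 0.683808 rad, q = (β − α − t + p) mod 2π = 2.134545 rad → L = 3.3·(0.683808 + 4.483397 + 2.134545) = 3.3·7.301751 = 24.095777 m
Shortest: LRL with L = 24.095777 m ≈ 24.0958 m
Convert LRL to answer units (arcs ×180/π): t = 0.683808·180/π = 39.1793°, p = 4.483397·180/π = 256.8797°, q = 2.134545·180/π = 122.3004°, L = 24.0958 m.

LRL: t = 39.1793°, p = 256.8797°, q = 122.3004°, L = 24.0958 m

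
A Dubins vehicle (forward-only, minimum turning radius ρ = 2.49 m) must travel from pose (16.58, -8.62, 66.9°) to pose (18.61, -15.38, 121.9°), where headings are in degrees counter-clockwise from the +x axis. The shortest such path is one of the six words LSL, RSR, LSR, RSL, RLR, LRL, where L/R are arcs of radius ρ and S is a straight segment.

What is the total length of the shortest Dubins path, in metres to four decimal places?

18.0915 m

Let ψ = atan2(Δy, Δx) = atan2(-6.76, 2.03) = -73.2852° be the start→goal bearing.
Normalize: d = |goal − start| / ρ = 7.058222/2.49 = 2.834627, α = (θ_start − ψ) mod 360° = 140.1852° = 2.446693 rad, β = (θ_goal − ψ) mod 360° = 195.1852° = 3.406624 rad.
Common terms: sin α = 0.640308, cos α = -0.768118, sin β = -0.261940, cos β = -0.965084, cos(α−β) = 0.573576, d² = 8.035112. Work in radians in the unit-radius frame; every candidate has L = ρ·(t + p + q).
LSL: p² = 2 + d² − 2cos(α−β) + 2d(sin α − sin β) = 14.003033; p = √p² = 3.742063; φ = atan2(cos β − cos α, d + sin α − sin β) = -0.052660 rad; t = (φ − α) mod 2π = 3.783832 rad, q = (β − φ) mod 2π = 3.459284 rad → L = 2.49·(3.783832 + 3.742063 + 3.459284) = 2.49·10.985179 = 27.353096 m
RSR: p² = 2 + d² − 2cos(α−β) + 2d(sin β − sin α) = 3.772885; p = √p² = 1.942392; φ = atan2(cos α − cos β, d − sin α + sin β) = 0.101578 rad; t = (α − φ) mod 2π = 2.345115 rad, q = (φ − β) mod 2π = 2.978139 rad → L = 2.49·(2.345115 + 1.942392 + 2.978139) = 2.49·7.265646 = 18.091458 m
LSR: p² = d² − 2 + 2cos(α−β) + 2d(sin α + sin β) = 9.327330; p = √p² = 3.054068; φ = atan2(−cos α − cos β, d + sin α + sin β) − atan2(−2, p) = 1.074483 rad; t = (φ − α) mod 2π = 4.910975 rad, q = (φ − β) mod 2π = 3.951044 rad → L = 2.49·(4.910975 + 3.054068 + 3.951044) = 2.49·11.916086 = 29.671055 m
RSL: p² = d² − 2 + 2cos(α−β) − 2d(sin α + sin β) = 5.037200; p = √p² = 2.244371; φ = atan2(cos α + cos β, d − sin α − sin β) − atan2(2, p) = -1.342379 rad; t = (α − φ) mod 2π = 3.789072 rad, q = (β − φ) mod 2π = 4.749003 rad → L = 2.49·(3.789072 + 2.244371 + 4.749003) = 2.49·10.782446 = 26.848291 m
RLR: c = (6 − d² + 2cos(α−β) + 2d(sin α − sin β))/8 = 0.528389; p = 2π − arccos c = 5.269091 rad; φ = atan2(cos α − cos β, d − sin α + sin β) = 0.101578 rad; t = (α − φ + p/2) mod 2π = 4.979661 rad, q = (α − β − t + p) mod 2π = 5.612685 rad → L = 2.49·(4.979661 + 5.269091 + 5.612685) = 2.49·15.861437 = 39.494978 m
LRL: c = (6 − d² + 2cos(α−β) − 2d(sin α − sin β))/8 = -0.750379; p = 2π − arccos c = 3.863753 rad; φ = atan2(cos β − cos α, d + sin α − sin β) = -0.052660 rad; t = (φ − α + p/2) mod 2π = 5.715709 rad, q = (β − α − t + p) mod 2π = 5.391161 rad → L = 2.49·(5.715709 + 3.863753 + 5.391161) = 2.49·14.970623 = 37.276852 m
Shortest: RSR with L = 18.091458 m ≈ 18.0915 m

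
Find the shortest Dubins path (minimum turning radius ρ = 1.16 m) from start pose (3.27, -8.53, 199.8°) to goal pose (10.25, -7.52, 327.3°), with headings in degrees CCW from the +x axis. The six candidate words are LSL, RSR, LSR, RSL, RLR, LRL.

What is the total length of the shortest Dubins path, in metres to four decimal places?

10.8533 m

Let ψ = atan2(Δy, Δx) = atan2(1.01, 6.98) = 8.2335° be the start→goal bearing.
Normalize: d = |goal − start| / ρ = 7.052695/1.16 = 6.079909, α = (θ_start − ψ) mod 360° = 191.5665° = 3.343466 rad, β = (θ_goal − ψ) mod 360° = 319.0665° = 5.568761 rad.
Common terms: sin α = -0.200505, cos α = -0.979693, sin β = -0.655183, cos β = 0.755470, cos(α−β) = -0.608761, d² = 36.965294. Work in radians in the unit-radius frame; every candidate has L = ρ·(t + p + q).
LSL: p² = 2 + d² − 2cos(α−β) + 2d(sin α − sin β) = 45.711614; p = √p² = 6.761036; φ = atan2(cos β − cos α, d + sin α − sin β) = 0.259546 rad; t = (φ − α) mod 2π = 3.199265 rad, q = (β − φ) mod 2π = 5.309215 rad → L = 1.16·(3.199265 + 6.761036 + 5.309215) = 1.16·15.269517 = 17.712639 m
RSR: p² = 2 + d² − 2cos(α−β) + 2d(sin β − sin α) = 34.654020; p = √p² = 5.886767; φ = atan2(cos α − cos β, d − sin α + sin β) = -0.299201 rad; t = (α − φ) mod 2π = 3.642667 rad, q = (φ − β) mod 2π = 0.415224 rad → L = 1.16·(3.642667 + 5.886767 + 0.415224) = 1.16·9.944657 = 11.535802 m
LSR: p² = d² − 2 + 2cos(α−β) + 2d(sin α + sin β) = 23.342764; p = √p² = 4.831435; φ = atan2(−cos α − cos β, d + sin α + sin β) − atan2(−2, p) = 0.435372 rad; t = (φ − α) mod 2π = 3.375092 rad, q = (φ − β) mod 2π = 1.149797 rad → L = 1.16·(3.375092 + 4.831435 + 1.149797) = 1.16·9.356323 = 10.853335 m
RSL: p² = d² − 2 + 2cos(α−β) − 2d(sin α + sin β) = 44.152779; p = √p² = 6.644756; φ = atan2(cos α + cos β, d − sin α − sin β) − atan2(2, p) = -0.324682 rad; t = (α − φ) mod 2π = 3.668148 rad, q = (β − φ) mod 2π = 5.893443 rad → L = 1.16·(3.668148 + 6.644756 + 5.893443) = 1.16·16.206347 = 18.799362 m
RLR: c = (6 − d² + 2cos(α−β) + 2d(sin α − sin β))/8 = -3.331753, |c| > 1 → infeasible
LRL: c = (6 − d² + 2cos(α−β) − 2d(sin α − sin β))/8 = -4.713952, |c| > 1 → infeasible
Shortest: LSR with L = 10.853335 m ≈ 10.8533 m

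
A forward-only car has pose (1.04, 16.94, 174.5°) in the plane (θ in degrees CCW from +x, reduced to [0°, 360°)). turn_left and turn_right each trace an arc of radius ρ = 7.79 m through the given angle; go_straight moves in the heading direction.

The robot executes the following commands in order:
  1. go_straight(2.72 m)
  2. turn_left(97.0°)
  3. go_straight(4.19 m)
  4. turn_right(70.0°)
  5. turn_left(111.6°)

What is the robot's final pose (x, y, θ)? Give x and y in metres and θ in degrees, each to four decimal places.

(-17.8570, -14.9684, 313.1000°)

set_pose: (x, y, θ) = (1.0400, 16.9400, 174.5000°), ρ = 7.79
go_straight(2.72): x += 2.72·cos θ, y += 2.72·sin θ → (-1.6675, 17.2007, 174.5000°)
turn_left(97.0°): centre at ρ to the left, rotate +97.0° → (-10.2014, 9.2426, 271.5000°)
go_straight(4.19): x += 4.19·cos θ, y += 4.19·sin θ → (-10.0918, 5.0541, 271.5000°)
turn_right(70.0°): centre at ρ to the right, rotate −70.0° → (-15.0241, -2.3978, 201.5000°)
turn_left(111.6°): centre at ρ to the left, rotate +111.6° → (-17.8570, -14.9684, 313.1000°)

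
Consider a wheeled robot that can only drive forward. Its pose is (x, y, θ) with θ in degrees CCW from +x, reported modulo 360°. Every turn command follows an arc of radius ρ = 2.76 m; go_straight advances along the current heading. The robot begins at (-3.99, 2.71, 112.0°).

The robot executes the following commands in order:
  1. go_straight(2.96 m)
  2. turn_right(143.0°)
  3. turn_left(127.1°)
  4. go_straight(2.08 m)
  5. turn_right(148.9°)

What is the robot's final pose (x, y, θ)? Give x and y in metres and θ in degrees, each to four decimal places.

set_pose: (x, y, θ) = (-3.9900, 2.7100, 112.0000°), ρ = 2.76
go_straight(2.96): x += 2.96·cos θ, y += 2.96·sin θ → (-5.0988, 5.4545, 112.0000°)
turn_right(143.0°): centre at ρ to the right, rotate −143.0° → (-1.1183, 8.8542, -31.0000° ≡ 329.0000°)
turn_left(127.1°): centre at ρ to the left, rotate +127.1° → (3.0476, 11.5132, 456.1000° ≡ 96.1000°)
go_straight(2.08): x += 2.08·cos θ, y += 2.08·sin θ → (2.8265, 13.5815, 96.1000°)
turn_right(148.9°): centre at ρ to the right, rotate −148.9° → (7.7693, 15.5434, -52.8000° ≡ 307.2000°)

(7.7693, 15.5434, 307.2000°)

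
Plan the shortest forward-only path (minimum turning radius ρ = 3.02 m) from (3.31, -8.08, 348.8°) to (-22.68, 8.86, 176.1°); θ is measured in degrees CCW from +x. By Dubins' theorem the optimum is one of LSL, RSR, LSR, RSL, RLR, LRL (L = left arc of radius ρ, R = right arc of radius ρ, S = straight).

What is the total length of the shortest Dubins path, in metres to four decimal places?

38.8119 m

Let ψ = atan2(Δy, Δx) = atan2(16.94, -25.99) = 146.9041° be the start→goal bearing.
Normalize: d = |goal − start| / ρ = 31.023277/3.02 = 10.272608, α = (θ_start − ψ) mod 360° = 201.8959° = 3.523748 rad, β = (θ_goal − ψ) mod 360° = 29.1959° = 0.509564 rad.
Common terms: sin α = -0.372921, cos α = -0.927863, sin β = 0.487797, cos β = 0.872957, cos(α−β) = -0.991894, d² = 105.526479. Work in radians in the unit-radius frame; every candidate has L = ρ·(t + p + q).
LSL: p² = 2 + d² − 2cos(α−β) + 2d(sin α − sin β) = 91.826636; p = √p² = 9.582622; φ = atan2(cos β − cos α, d + sin α − sin β) = 0.189050 rad; t = (φ − α) mod 2π = 2.948487 rad, q = (β − φ) mod 2π = 0.320514 rad → L = 3.02·(2.948487 + 9.582622 + 0.320514) = 3.02·12.851623 = 38.811902 m
RSR: p² = 2 + d² − 2cos(α−β) + 2d(sin β − sin α) = 127.193900; p = √p² = 11.278027; φ = atan2(cos α − cos β, d − sin α + sin β) = -0.160362 rad; t = (α − φ) mod 2π = 3.684109 rad, q = (φ − β) mod 2π = 5.613260 rad → L = 3.02·(3.684109 + 11.278027 + 5.613260) = 3.02·20.575396 = 62.137697 m
LSR: p² = d² − 2 + 2cos(α−β) + 2d(sin α + sin β) = 103.902839; p = √p² = 10.193274; φ = atan2(−cos α − cos β, d + sin α + sin β) − atan2(−2, p) = 0.199032 rad; t = (φ − α) mod 2π = 2.958470 rad, q = (φ − β) mod 2π = 5.972654 rad → L = 3.02·(2.958470 + 10.193274 + 5.972654) = 3.02·19.124398 = 57.755681 m
RSL: p² = d² − 2 + 2cos(α−β) − 2d(sin α + sin β) = 99.182541; p = √p² = 9.959043; φ = atan2(cos α + cos β, d − sin α − sin β) − atan2(2, p) = -0.203592 rad; t = (α − φ) mod 2π = 3.727339 rad, q = (β − φ) mod 2π = 0.713156 rad → L = 3.02·(3.727339 + 9.959043 + 0.713156) = 3.02·14.399538 = 43.486605 m
RLR: c = (6 − d² + 2cos(α−β) + 2d(sin α − sin β))/8 = -14.899237, |c| > 1 → infeasible
LRL: c = (6 − d² + 2cos(α−β) − 2d(sin α − sin β))/8 = -10.478330, |c| > 1 → infeasible
Shortest: LSL with L = 38.811902 m ≈ 38.8119 m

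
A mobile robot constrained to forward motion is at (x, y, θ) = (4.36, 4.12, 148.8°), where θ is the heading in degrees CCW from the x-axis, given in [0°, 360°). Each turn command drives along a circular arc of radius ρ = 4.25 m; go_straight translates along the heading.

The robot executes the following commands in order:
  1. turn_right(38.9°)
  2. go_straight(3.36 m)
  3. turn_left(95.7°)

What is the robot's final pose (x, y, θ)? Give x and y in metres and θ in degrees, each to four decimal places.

set_pose: (x, y, θ) = (4.3600, 4.1200, 148.8000°), ρ = 4.25
turn_right(38.9°): centre at ρ to the right, rotate −38.9° → (2.5654, 6.3087, 109.9000°)
go_straight(3.36): x += 3.36·cos θ, y += 3.36·sin θ → (1.4217, 9.4681, 109.9000°)
turn_left(95.7°): centre at ρ to the left, rotate +95.7° → (-4.4109, 11.8542, 205.6000°)

(-4.4109, 11.8542, 205.6000°)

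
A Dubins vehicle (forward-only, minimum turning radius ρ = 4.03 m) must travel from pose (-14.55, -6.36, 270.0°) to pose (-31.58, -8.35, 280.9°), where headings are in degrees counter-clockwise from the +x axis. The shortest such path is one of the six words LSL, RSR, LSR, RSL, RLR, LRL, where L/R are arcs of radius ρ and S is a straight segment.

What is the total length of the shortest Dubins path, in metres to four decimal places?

25.3455 m

Let ψ = atan2(Δy, Δx) = atan2(-1.99, -17.03) = -173.3351° be the start→goal bearing.
Normalize: d = |goal − start| / ρ = 17.145874/4.03 = 4.254559, α = (θ_start − ψ) mod 360° = 83.3351° = 1.454471 rad, β = (θ_goal − ψ) mod 360° = 94.2351° = 1.644712 rad.
Common terms: sin α = 0.993242, cos α = 0.116063, sin β = 0.997269, cos β = -0.073849, cos(α−β) = 0.981959, d² = 18.101275. Work in radians in the unit-radius frame; every candidate has L = ρ·(t + p + q).
LSL: p² = 2 + d² − 2cos(α−β) + 2d(sin α − sin β) = 18.103086; p = √p² = 4.254772; φ = atan2(cos β − cos α, d + sin α − sin β) = -0.044650 rad; t = (φ − α) mod 2π = 4.784064 rad, q = (β − φ) mod 2π = 1.689362 rad → L = 4.03·(4.784064 + 4.254772 + 1.689362) = 4.03·10.728198 = 43.234639 m
RSR: p² = 2 + d² − 2cos(α−β) + 2d(sin β − sin α) = 18.171629; p = √p² = 4.262819; φ = atan2(cos α − cos β, d − sin α + sin β) = 0.044565 rad; t = (α − φ) mod 2π = 1.409906 rad, q = (φ − β) mod 2π = 4.683039 rad → L = 4.03·(1.409906 + 4.262819 + 4.683039) = 4.03·10.355764 = 41.733728 m
LSR: p² = d² − 2 + 2cos(α−β) + 2d(sin α + sin β) = 35.002690; p = √p² = 5.916307; φ = atan2(−cos α − cos β, d + sin α + sin β) − atan2(−2, p) = 0.319229 rad; t = (φ − α) mod 2π = 5.147943 rad, q = (φ − β) mod 2π = 4.957702 rad → L = 4.03·(5.147943 + 5.916307 + 4.957702) = 4.03·16.021952 = 64.568467 m
RSL: p² = d² − 2 + 2cos(α−β) − 2d(sin α + sin β) = 1.127695; p = √p² = 1.061930; φ = atan2(cos α + cos β, d − sin α − sin β) − atan2(2, p) = -1.064041 rad; t = (α − φ) mod 2π = 2.518513 rad, q = (β − φ) mod 2π = 2.708753 rad → L = 4.03·(2.518513 + 1.061930 + 2.708753) = 4.03·6.289196 = 25.345460 m
RLR: c = (6 − d² + 2cos(α−β) + 2d(sin α − sin β))/8 = -1.271454, |c| > 1 → infeasible
LRL: c = (6 − d² + 2cos(α−β) − 2d(sin α − sin β))/8 = -1.262886, |c| > 1 → infeasible
Shortest: RSL with L = 25.345460 m ≈ 25.3455 m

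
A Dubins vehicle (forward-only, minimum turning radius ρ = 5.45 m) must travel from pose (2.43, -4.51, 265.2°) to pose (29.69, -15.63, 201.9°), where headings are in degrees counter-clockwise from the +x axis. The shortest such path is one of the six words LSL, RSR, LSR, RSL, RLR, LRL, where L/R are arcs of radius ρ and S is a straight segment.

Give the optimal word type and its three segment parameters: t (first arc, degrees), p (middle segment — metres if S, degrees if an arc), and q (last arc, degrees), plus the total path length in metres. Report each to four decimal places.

Let ψ = atan2(Δy, Δx) = atan2(-11.12, 27.26) = -22.1917° be the start→goal bearing.
Normalize: d = |goal − start| / ρ = 29.440822/5.45 = 5.401986, α = (θ_start − ψ) mod 360° = 287.3917° = 5.015932 rad, β = (θ_goal − ψ) mod 360° = 224.0917° = 3.911138 rad.
Common terms: sin α = -0.954284, cos α = 0.298903, sin β = -0.695809, cos β = -0.718227, cos(α−β) = 0.449319, d² = 29.181449. Work in radians in the unit-radius frame; every candidate has L = ρ·(t + p + q).
LSL: p² = 2 + d² − 2cos(α−β) + 2d(sin α − sin β) = 27.490258; p = √p² = 5.243115; φ = atan2(cos β − cos α, d + sin α − sin β) = -0.195231 rad; t = (φ − α) mod 2π = 1.072022 rad, q = (β − φ) mod 2π = 4.106369 rad → L = 5.45·(1.072022 + 5.243115 + 4.106369) = 5.45·10.421507 = 56.797214 m
RSR: p² = 2 + d² − 2cos(α−β) + 2d(sin β − sin α) = 33.075364; p = √p² = 5.751119; φ = atan2(cos α − cos β, d − sin α + sin β) = 0.177793 rad; t = (α − φ) mod 2π = 4.838139 rad, q = (φ − β) mod 2π = 2.549840 rad → L = 5.45·(4.838139 + 5.751119 + 2.549840) = 5.45·13.139097 = 71.608080 m
LSR: p² = d² − 2 + 2cos(α−β) + 2d(sin α + sin β) = 10.252535; p = √p² = 3.201958; φ = atan2(−cos α − cos β, d + sin α + sin β) − atan2(−2, p) = 0.669626 rad; t = (φ − α) mod 2π = 1.936880 rad, q = (φ − β) mod 2π = 3.041673 rad → L = 5.45·(1.936880 + 3.201958 + 3.041673) = 5.45·8.180511 = 44.583783 m
RSL: p² = d² − 2 + 2cos(α−β) − 2d(sin α + sin β) = 45.907639; p = √p² = 6.775518; φ = atan2(cos α + cos β, d − sin α − sin β) − atan2(2, p) = -0.346420 rad; t = (α − φ) mod 2π = 5.362352 rad, q = (β − φ) mod 2π = 4.257559 rad → L = 5.45·(5.362352 + 6.775518 + 4.257559) = 5.45·16.395428 = 89.355085 m
RLR: c = (6 − d² + 2cos(α−β) + 2d(sin α − sin β))/8 = -3.134421, |c| > 1 → infeasible
LRL: c = (6 − d² + 2cos(α−β) − 2d(sin α − sin β))/8 = -2.436282, |c| > 1 → infeasible
Shortest: LSR with L = 44.583783 m ≈ 44.5838 m
Convert LSR to answer units (arcs ×180/π): t = 1.936880·180/π = 110.9750°, p = ρ·p = 5.45·3.201958 = 17.4507 m, q = 3.041673·180/π = 174.2750°, L = 44.5838 m.

LSR: t = 110.9750°, p = 17.4507 m, q = 174.2750°, L = 44.5838 m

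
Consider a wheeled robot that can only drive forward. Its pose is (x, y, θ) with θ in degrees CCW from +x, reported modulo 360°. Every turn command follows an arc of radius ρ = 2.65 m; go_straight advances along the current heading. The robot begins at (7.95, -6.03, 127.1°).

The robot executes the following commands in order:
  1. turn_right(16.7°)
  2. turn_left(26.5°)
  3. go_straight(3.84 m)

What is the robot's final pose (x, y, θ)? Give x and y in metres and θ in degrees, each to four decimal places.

set_pose: (x, y, θ) = (7.9500, -6.0300, 127.1000°), ρ = 2.65
turn_right(16.7°): centre at ρ to the right, rotate −16.7° → (7.5798, -5.3552, 110.4000°)
turn_left(26.5°): centre at ρ to the left, rotate +26.5° → (6.9067, -4.3440, 136.9000°)
go_straight(3.84): x += 3.84·cos θ, y += 3.84·sin θ → (4.1029, -1.7202, 136.9000°)

(4.1029, -1.7202, 136.9000°)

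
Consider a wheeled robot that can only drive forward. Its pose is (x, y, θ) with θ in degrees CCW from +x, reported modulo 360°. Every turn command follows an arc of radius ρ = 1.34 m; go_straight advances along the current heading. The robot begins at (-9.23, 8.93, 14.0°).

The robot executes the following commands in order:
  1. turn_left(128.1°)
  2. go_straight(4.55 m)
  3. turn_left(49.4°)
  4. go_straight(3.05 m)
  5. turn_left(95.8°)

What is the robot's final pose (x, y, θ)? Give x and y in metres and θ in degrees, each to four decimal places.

(-17.4127, 12.0186, 287.3000°)

set_pose: (x, y, θ) = (-9.2300, 8.9300, 14.0000°), ρ = 1.34
turn_left(128.1°): centre at ρ to the left, rotate +128.1° → (-8.7310, 11.2876, 142.1000°)
go_straight(4.55): x += 4.55·cos θ, y += 4.55·sin θ → (-12.3214, 14.0826, 142.1000°)
turn_left(49.4°): centre at ρ to the left, rotate +49.4° → (-13.4117, 14.3383, 191.5000°)
go_straight(3.05): x += 3.05·cos θ, y += 3.05·sin θ → (-16.4004, 13.7302, 191.5000°)
turn_left(95.8°): centre at ρ to the left, rotate +95.8° → (-17.4127, 12.0186, 287.3000°)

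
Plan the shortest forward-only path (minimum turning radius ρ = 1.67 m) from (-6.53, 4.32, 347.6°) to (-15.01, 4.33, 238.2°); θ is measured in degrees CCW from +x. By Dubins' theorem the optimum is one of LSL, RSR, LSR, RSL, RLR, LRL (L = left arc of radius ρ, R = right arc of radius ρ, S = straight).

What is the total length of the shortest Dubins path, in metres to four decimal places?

14.5494 m

Let ψ = atan2(Δy, Δx) = atan2(0.01, -8.48) = 179.9324° be the start→goal bearing.
Normalize: d = |goal − start| / ρ = 8.480006/1.67 = 5.077848, α = (θ_start − ψ) mod 360° = 167.6676° = 2.926351 rad, β = (θ_goal − ψ) mod 360° = 58.2676° = 1.016961 rad.
Common terms: sin α = 0.213583, cos α = -0.976925, sin β = 0.850514, cos β = 0.525953, cos(α−β) = -0.332161, d² = 25.784539. Work in radians in the unit-radius frame; every candidate has L = ρ·(t + p + q).
LSL: p² = 2 + d² − 2cos(α−β) + 2d(sin α − sin β) = 21.980393; p = √p² = 4.688325; φ = atan2(cos β − cos α, d + sin α − sin β) = 0.326318 rad; t = (φ − α) mod 2π = 3.683152 rad, q = (β − φ) mod 2π = 0.690643 rad → L = 1.67·(3.683152 + 4.688325 + 0.690643) = 1.67·9.062120 = 15.133741 m
RSR: p² = 2 + d² − 2cos(α−β) + 2d(sin β − sin α) = 34.917329; p = √p² = 5.909089; φ = atan2(cos α − cos β, d − sin α + sin β) = -0.257158 rad; t = (α − φ) mod 2π = 3.183509 rad, q = (φ − β) mod 2π = 5.009066 rad → L = 1.67·(3.183509 + 5.909089 + 5.009066) = 1.67·14.101664 = 23.549779 m
LSR: p² = d² − 2 + 2cos(α−β) + 2d(sin α + sin β) = 33.926861; p = √p² = 5.824677; φ = atan2(−cos α − cos β, d + sin α + sin β) − atan2(−2, p) = 0.404047 rad; t = (φ − α) mod 2π = 3.760881 rad, q = (φ − β) mod 2π = 5.670271 rad → L = 1.67·(3.760881 + 5.824677 + 5.670271) = 1.67·15.255829 = 25.477234 m
RSL: p² = d² − 2 + 2cos(α−β) − 2d(sin α + sin β) = 12.313572; p = √p² = 3.509070; φ = atan2(cos α + cos β, d − sin α − sin β) − atan2(2, p) = -0.629919 rad; t = (α − φ) mod 2π = 3.556270 rad, q = (β − φ) mod 2π = 1.646880 rad → L = 1.67·(3.556270 + 3.509070 + 1.646880) = 1.67·8.712221 = 14.549408 m
RLR: c = (6 − d² + 2cos(α−β) + 2d(sin α − sin β))/8 = -3.364666, |c| > 1 → infeasible
LRL: c = (6 − d² + 2cos(α−β) − 2d(sin α − sin β))/8 = -1.747549, |c| > 1 → infeasible
Shortest: RSL with L = 14.549408 m ≈ 14.5494 m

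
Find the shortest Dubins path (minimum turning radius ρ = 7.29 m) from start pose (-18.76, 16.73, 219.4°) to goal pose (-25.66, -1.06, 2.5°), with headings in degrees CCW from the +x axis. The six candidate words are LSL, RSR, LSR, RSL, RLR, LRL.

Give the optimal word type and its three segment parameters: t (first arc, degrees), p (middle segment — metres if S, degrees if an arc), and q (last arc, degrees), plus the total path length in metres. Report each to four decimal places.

RSL: t = 21.6346°, p = 7.3919 m, q = 164.7346°, L = 31.1045 m

Let ψ = atan2(Δy, Δx) = atan2(-17.79, -6.90) = -111.1992° be the start→goal bearing.
Normalize: d = |goal − start| / ρ = 19.081250/7.29 = 2.617455, α = (θ_start − ψ) mod 360° = 330.5992° = 5.770045 rad, β = (θ_goal − ψ) mod 360° = 113.6992° = 1.984425 rad.
Common terms: sin α = -0.490916, cos α = 0.871207, sin β = 0.915668, cos β = -0.401935, cos(α−β) = -0.799685, d² = 6.851073. Work in radians in the unit-radius frame; every candidate has L = ρ·(t + p + q).
LSL: p² = 2 + d² − 2cos(α−β) + 2d(sin α − sin β) = 3.087100; p = √p² = 1.757014; φ = atan2(cos β − cos α, d + sin α − sin β) = -0.810461 rad; t = (φ − α) mod 2π = 5.985865 rad, q = (β − φ) mod 2π = 2.794887 rad → L = 7.29·(5.985865 + 1.757014 + 2.794887) = 7.29·10.537766 = 76.820313 m
RSR: p² = 2 + d² − 2cos(α−β) + 2d(sin β − sin α) = 17.813785; p = √p² = 4.220638; φ = atan2(cos α − cos β, d − sin α + sin β) = 0.306419 rad; t = (α − φ) mod 2π = 5.463625 rad, q = (φ − β) mod 2π = 4.605179 rad → L = 7.29·(5.463625 + 4.220638 + 4.605179) = 7.29·14.289442 = 104.170035 m
LSR: p² = d² − 2 + 2cos(α−β) + 2d(sin α + sin β) = 5.475244; p = √p² = 2.339924; φ = atan2(−cos α − cos β, d + sin α + sin β) − atan2(−2, p) = 0.554185 rad; t = (φ − α) mod 2π = 1.067326 rad, q = (φ − β) mod 2π = 4.852945 rad → L = 7.29·(1.067326 + 2.339924 + 4.852945) = 7.29·8.260195 = 60.216825 m
RSL: p² = d² − 2 + 2cos(α−β) − 2d(sin α + sin β) = 1.028163; p = √p² = 1.013984; φ = atan2(cos α + cos β, d − sin α − sin β) − atan2(2, p) = -0.890736 rad; t = (α − φ) mod 2π = 0.377595 rad, q = (β − φ) mod 2π = 2.875161 rad → L = 7.29·(0.377595 + 1.013984 + 2.875161) = 7.29·4.266741 = 31.104539 m
RLR: c = (6 − d² + 2cos(α−β) + 2d(sin α − sin β))/8 = -1.226723, |c| > 1 → infeasible
LRL: c = (6 − d² + 2cos(α−β) − 2d(sin α − sin β))/8 = 0.614113; p = 2π − arccos c = 5.373650 rad; φ = atan2(cos β − cos α, d + sin α − sin β) = -0.810461 rad; t = (φ − α + p/2) mod 2π = 2.389504 rad, q = (β − α − t + p) mod 2π = 5.481712 rad → L = 7.29·(2.389504 + 5.373650 + 5.481712) = 7.29·13.244866 = 96.555074 m
Shortest: RSL with L = 31.104539 m ≈ 31.1045 m
Convert RSL to answer units (arcs ×180/π): t = 0.377595·180/π = 21.6346°, p = ρ·p = 7.29·1.013984 = 7.3919 m, q = 2.875161·180/π = 164.7346°, L = 31.1045 m.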